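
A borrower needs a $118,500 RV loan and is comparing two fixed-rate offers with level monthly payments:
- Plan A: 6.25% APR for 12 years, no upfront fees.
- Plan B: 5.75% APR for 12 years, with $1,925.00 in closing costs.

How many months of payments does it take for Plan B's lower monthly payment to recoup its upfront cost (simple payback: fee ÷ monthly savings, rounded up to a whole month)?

63 months

Plan A: at 6.25% the monthly rate is 0.0052083, so the payment is 118,500 × 0.0052083 / (1 − 1.0052083^−144) = $1,171.77.
Plan B: at 5.75% the monthly rate is 0.0047917, so the payment is 118,500 × 0.0047917 / (1 − 1.0047917^−144) = $1,141.11.
Monthly savings = $1,171.77 − $1,141.11 = $30.66.
Break-even = $1,925.00 / $30.66 = 62.79 → 63 months.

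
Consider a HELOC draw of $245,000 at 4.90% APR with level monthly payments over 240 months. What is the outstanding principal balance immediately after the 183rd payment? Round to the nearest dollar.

With monthly rate i = 4.9%/12 = 0.0040833, the balance after k of n payments is P · [(1+i)^n − (1+i)^k] / [(1+i)^n − 1].
(1+0.0040833)^240 = 2.65914488 and (1+0.0040833)^183 = 2.10797655, so the balance is 245,000 × (2.65914488 − 2.10797655) / (2.65914488 − 1) = $81,389.06.

$81,389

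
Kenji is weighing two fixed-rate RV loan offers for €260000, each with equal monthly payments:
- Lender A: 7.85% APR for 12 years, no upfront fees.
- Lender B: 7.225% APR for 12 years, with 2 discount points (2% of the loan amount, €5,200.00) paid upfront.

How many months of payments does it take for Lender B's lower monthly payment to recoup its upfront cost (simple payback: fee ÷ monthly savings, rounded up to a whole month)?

60 months

Lender A: monthly rate = 7.85%/12 = 0.0065417; payment = 260,000 × 0.0065417 / (1 − (1+0.0065417)^−144) = €2,793.04.
Lender B: monthly rate = 7.225%/12 = 0.0060208; payment = 260,000 × 0.0060208 / (1 − (1+0.0060208)^−144) = €2,705.08.
Monthly savings = €2,793.04 − €2,705.08 = €87.96.
Break-even = €5,200.00 / €87.96 = 59.12 → 60 months.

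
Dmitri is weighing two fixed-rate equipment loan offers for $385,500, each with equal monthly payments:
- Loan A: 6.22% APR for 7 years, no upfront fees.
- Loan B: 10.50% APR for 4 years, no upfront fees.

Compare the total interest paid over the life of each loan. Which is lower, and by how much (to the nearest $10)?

Loan A: at 6.22% the monthly rate is 0.0051833, so the payment is 385,500 × 0.0051833 / (1 − 1.0051833^−84) = $5,672.34.
Total interest on Loan A = 84 × $5,672.34 − $385,500 = $90,976.56.
Loan B: at 10.50% the monthly rate is 0.0087500, so the payment is 385,500 × 0.0087500 / (1 − 1.0087500^−48) = $9,870.10.
Total interest on Loan B = 48 × $9,870.10 − $385,500 = $88,264.80.
Loan B is lower by $2,711.76.

Loan B by $2,710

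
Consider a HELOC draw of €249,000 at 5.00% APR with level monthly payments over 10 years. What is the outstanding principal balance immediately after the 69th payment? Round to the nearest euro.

€121,117

With monthly rate i = 5%/12 = 0.0041667, the balance after k of n payments is P · [(1+i)^n − (1+i)^k] / [(1+i)^n − 1].
(1+0.0041667)^120 = 1.64700950 and (1+0.0041667)^69 = 1.33229458, so the balance is 249,000 × (1.64700950 − 1.33229458) / (1.64700950 − 1) = €121,117.26.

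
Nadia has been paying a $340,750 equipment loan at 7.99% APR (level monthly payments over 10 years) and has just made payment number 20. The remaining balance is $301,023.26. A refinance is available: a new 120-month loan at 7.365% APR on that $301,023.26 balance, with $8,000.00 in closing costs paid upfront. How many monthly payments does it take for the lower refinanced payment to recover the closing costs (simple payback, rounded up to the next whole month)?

Current payment = 340,750 × 7.99%/12 / (1 − (1+0.0066583)^−120) = $4,132.44.
Refinanced payment = 301,023.26 × 0.0061375 / (1 − (1+0.0061375)^−120) = $3,552.03.
Monthly savings = $4,132.44 − $3,552.03 = $580.41.
Break-even = $8,000.00 / $580.41 = 13.78 → 14 months.

14 months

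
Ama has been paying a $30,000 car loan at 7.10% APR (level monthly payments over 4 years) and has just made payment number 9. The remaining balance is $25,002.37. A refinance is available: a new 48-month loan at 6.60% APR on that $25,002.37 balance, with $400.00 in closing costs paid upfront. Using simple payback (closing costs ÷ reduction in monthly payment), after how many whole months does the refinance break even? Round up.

4 months

Current payment = 30,000 × 7.1%/12 / (1 − (1+0.0059167)^−48) = $719.78.
Refinanced payment = 25,002.37 × 0.0055000 / (1 − (1+0.0055000)^−48) = $594.08.
Monthly savings = $719.78 − $594.08 = $125.70.
Break-even = $400.00 / $125.70 = 3.18 → 4 months.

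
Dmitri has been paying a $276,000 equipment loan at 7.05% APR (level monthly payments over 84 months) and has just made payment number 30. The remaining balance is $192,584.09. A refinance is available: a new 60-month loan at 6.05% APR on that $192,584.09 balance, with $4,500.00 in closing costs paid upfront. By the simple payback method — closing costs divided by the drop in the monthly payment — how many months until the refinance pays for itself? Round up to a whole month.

11 months

Current payment = 276,000 × 7.05%/12 / (1 − (1+0.0058750)^−84) = $4,172.33.
Refinanced payment = 192,584.09 × 0.0050417 / (1 − (1+0.0050417)^−60) = $3,727.67.
Monthly savings = $4,172.33 − $3,727.67 = $444.66.
Break-even = $4,500.00 / $444.66 = 10.12 → 11 months.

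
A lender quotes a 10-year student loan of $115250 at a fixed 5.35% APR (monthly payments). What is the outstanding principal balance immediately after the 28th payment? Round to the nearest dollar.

With monthly rate i = 5.35%/12 = 0.0044583, the balance after k of n payments is P · [(1+i)^n − (1+i)^k] / [(1+i)^n − 1].
(1+0.0044583)^120 = 1.70541917 and (1+0.0044583)^28 = 1.13264531, so the balance is 115,250 × (1.70541917 − 1.13264531) / (1.70541917 − 1) = $93,578.67.

$93,579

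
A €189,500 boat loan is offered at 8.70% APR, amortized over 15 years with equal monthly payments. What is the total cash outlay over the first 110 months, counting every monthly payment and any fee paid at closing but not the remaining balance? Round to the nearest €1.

At 8.70% the monthly rate is 0.0072500, so the payment is 189,500 × 0.0072500 / (1 − 1.0072500^−180) = €1,888.36.
Total outlay = 110 × €1,888.36 = €207,719.60.

€207,720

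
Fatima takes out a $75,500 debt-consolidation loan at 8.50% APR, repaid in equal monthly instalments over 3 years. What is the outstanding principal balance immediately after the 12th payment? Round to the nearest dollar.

With monthly rate i = 8.5%/12 = 0.0070833, the balance after k of n payments is P · [(1+i)^n − (1+i)^k] / [(1+i)^n − 1].
(1+0.0070833)^36 = 1.28930217 and (1+0.0070833)^12 = 1.08839091, so the balance is 75,500 × (1.28930217 − 1.08839091) / (1.28930217 − 1) = $52,432.38.

$52,432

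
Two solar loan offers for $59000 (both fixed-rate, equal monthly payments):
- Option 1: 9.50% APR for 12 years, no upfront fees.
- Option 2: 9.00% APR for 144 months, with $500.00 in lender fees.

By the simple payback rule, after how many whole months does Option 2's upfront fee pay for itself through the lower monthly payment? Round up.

Option 1: monthly rate = 9.5%/12 = 0.0079167; payment = 59,000 × 0.0079167 / (1 − (1+0.0079167)^−144) = $688.16.
Option 2: at 9.00% the monthly rate is 0.0075000, so the payment is 59,000 × 0.0075000 / (1 − 1.0075000^−144) = $671.44.
Monthly savings = $688.16 − $671.44 = $16.72.
Break-even = $500.00 / $16.72 = 29.90 → 30 months.

30 months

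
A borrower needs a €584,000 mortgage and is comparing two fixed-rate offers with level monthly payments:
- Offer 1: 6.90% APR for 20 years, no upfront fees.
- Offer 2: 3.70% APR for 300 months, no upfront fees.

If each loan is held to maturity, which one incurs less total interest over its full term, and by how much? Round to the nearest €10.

Offer 2 by €182,260

Offer 1: monthly rate = 6.9%/12 = 0.0057500; payment = 584,000 × 0.0057500 / (1 − (1+0.0057500)^−240) = €4,492.76.
Total interest on Offer 1 = 240 × €4,492.76 − €584,000 = €494,262.40.
Offer 2: monthly rate = 3.7%/12 = 0.0030833; payment = 584,000 × 0.0030833 / (1 − (1+0.0030833)^−300) = €2,986.66.
Total interest on Offer 2 = 300 × €2,986.66 − €584,000 = €311,998.00.
Offer 2 is lower by €182,264.40.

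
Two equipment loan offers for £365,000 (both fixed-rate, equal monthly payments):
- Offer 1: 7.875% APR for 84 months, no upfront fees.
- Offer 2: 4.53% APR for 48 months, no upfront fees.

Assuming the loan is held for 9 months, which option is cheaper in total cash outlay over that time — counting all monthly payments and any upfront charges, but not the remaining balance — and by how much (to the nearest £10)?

Offer 1 by £23,960

Offer 1: monthly rate = 7.875%/12 = 0.0065625; payment = 365,000 × 0.0065625 / (1 − (1+0.0065625)^−84) = £5,666.26.
Offer 2: at 4.53% the monthly rate is 0.0037750, so the payment is 365,000 × 0.0037750 / (1 − 1.0037750^−48) = £8,328.20.
Over 9 months: Offer 1 costs 9 × £5,666.26 = £50,996.34; Offer 2 costs 9 × £8,328.20 = £74,953.80.
Offer 1 is cheaper by £74,953.80 − £50,996.34 = £23,957.46.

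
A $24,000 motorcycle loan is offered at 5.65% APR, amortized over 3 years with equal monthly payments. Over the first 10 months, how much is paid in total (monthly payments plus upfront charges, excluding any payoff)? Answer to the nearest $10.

At 5.65% the monthly rate is 0.0047083, so the payment is 24,000 × 0.0047083 / (1 − 1.0047083^−36) = $726.33.
Total outlay = 10 × $726.33 = $7,263.30.

$7,260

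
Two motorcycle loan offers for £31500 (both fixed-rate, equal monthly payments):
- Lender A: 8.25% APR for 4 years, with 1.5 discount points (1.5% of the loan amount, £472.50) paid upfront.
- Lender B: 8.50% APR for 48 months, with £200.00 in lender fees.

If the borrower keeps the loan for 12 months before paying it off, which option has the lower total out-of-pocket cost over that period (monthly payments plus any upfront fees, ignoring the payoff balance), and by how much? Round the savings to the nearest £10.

Lender B by £230

Lender A: at 8.25% the monthly rate is 0.0068750, so the payment is 31,500 × 0.0068750 / (1 − 1.0068750^−48) = £772.71.
Lender B: monthly rate = 8.5%/12 = 0.0070833; payment = 31,500 × 0.0070833 / (1 − (1+0.0070833)^−48) = £776.42.
Over 12 months: Lender A costs 12 × £772.71 + £472.50 = £9,745.02; Lender B costs 12 × £776.42 + £200.00 = £9,517.04.
Lender B is cheaper by £9,745.02 − £9,517.04 = £227.98.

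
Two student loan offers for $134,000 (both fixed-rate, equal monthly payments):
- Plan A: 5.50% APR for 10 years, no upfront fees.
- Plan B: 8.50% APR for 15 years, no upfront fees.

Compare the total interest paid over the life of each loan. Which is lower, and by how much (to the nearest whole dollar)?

Plan A: monthly rate = 5.5%/12 = 0.0045833; payment = 134,000 × 0.0045833 / (1 − (1+0.0045833)^−120) = $1,454.25.
Total interest on Plan A = 120 × $1,454.25 − $134,000 = $40,510.00.
Plan B: monthly rate = 8.5%/12 = 0.0070833; payment = 134,000 × 0.0070833 / (1 − (1+0.0070833)^−180) = $1,319.55.
Total interest on Plan B = 180 × $1,319.55 − $134,000 = $103,519.00.
Plan A is lower by $63,009.00.

Plan A by $63,009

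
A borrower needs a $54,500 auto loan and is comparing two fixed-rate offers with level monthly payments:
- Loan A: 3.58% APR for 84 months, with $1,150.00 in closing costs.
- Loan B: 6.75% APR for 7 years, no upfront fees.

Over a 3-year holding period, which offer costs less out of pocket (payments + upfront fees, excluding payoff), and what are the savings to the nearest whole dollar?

Loan A by $1,782

Loan A: at 3.58% the monthly rate is 0.0029833, so the payment is 54,500 × 0.0029833 / (1 − 1.0029833^−84) = $734.46.
Loan B: monthly rate = 6.75%/12 = 0.0056250; payment = 54,500 × 0.0056250 / (1 − (1+0.0056250)^−84) = $815.91.
Over 36 months: Loan A costs 36 × $734.46 + $1,150.00 = $27,590.56; Loan B costs 36 × $815.91 = $29,372.76.
Loan A is cheaper by $29,372.76 − $27,590.56 = $1,782.20.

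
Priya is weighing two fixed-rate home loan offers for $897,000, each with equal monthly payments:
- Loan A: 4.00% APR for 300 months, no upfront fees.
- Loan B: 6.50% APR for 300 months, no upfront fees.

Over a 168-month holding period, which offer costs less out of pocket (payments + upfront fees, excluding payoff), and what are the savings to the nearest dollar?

Loan A: at 4.00% the monthly rate is 0.0033333, so the payment is 897,000 × 0.0033333 / (1 − 1.0033333^−300) = $4,734.70.
Loan B: monthly rate = 6.5%/12 = 0.0054167; payment = 897,000 × 0.0054167 / (1 − (1+0.0054167)^−300) = $6,056.61.
Over 168 months: Loan A costs 168 × $4,734.70 = $795,429.60; Loan B costs 168 × $6,056.61 = $1,017,510.48.
Loan A is cheaper by $1,017,510.48 − $795,429.60 = $222,080.88.

Loan A by $222,081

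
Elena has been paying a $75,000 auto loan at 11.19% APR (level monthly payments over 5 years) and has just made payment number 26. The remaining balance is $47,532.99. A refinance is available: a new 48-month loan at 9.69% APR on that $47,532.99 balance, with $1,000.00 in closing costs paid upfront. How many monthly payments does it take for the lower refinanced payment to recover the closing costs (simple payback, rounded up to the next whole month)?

Current payment = 75,000 × 11.19%/12 / (1 − (1+0.0093250)^−60) = $1,637.80.
Refinanced payment = 47,532.99 × 0.0080750 / (1 − (1+0.0080750)^−48) = $1,198.50.
Monthly savings = $1,637.80 − $1,198.50 = $439.30.
Break-even = $1,000.00 / $439.30 = 2.28 → 3 months.

3 months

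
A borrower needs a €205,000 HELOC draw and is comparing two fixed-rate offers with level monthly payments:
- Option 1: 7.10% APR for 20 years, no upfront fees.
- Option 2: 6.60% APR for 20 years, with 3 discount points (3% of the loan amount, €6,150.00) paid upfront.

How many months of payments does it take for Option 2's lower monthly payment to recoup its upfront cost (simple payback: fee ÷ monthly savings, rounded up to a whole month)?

101 months

Option 1: at 7.10% the monthly rate is 0.0059167, so the payment is 205,000 × 0.0059167 / (1 − 1.0059167^−240) = €1,601.69.
Option 2: at 6.60% the monthly rate is 0.0055000, so the payment is 205,000 × 0.0055000 / (1 − 1.0055000^−240) = €1,540.52.
Monthly savings = €1,601.69 − €1,540.52 = €61.17.
Break-even = €6,150.00 / €61.17 = 100.54 → 101 months.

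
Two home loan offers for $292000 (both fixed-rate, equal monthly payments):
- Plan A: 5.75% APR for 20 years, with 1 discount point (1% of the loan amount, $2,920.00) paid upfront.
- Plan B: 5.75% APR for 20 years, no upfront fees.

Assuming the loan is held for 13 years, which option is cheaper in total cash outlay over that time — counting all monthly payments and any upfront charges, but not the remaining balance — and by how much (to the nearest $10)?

Plan B by $2,920

Plan A: monthly rate = 5.75%/12 = 0.0047917; payment = 292,000 × 0.0047917 / (1 − (1+0.0047917)^−240) = $2,050.08.
Plan B: at 5.75% the monthly rate is 0.0047917, so the payment is 292,000 × 0.0047917 / (1 − 1.0047917^−240) = $2,050.08.
Over 156 months: Plan A costs 156 × $2,050.08 + $2,920.00 = $322,732.48; Plan B costs 156 × $2,050.08 = $319,812.48.
Plan B is cheaper by $322,732.48 − $319,812.48 = $2,920.00.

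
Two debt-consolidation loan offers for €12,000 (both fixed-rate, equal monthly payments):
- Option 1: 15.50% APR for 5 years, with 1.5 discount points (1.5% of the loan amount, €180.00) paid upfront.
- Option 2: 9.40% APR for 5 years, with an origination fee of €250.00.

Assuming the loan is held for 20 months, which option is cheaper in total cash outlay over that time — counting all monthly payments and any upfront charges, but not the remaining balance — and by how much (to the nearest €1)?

Option 2 by €674

Option 1: monthly rate = 15.5%/12 = 0.0129167; payment = 12,000 × 0.0129167 / (1 − (1+0.0129167)^−60) = €288.64.
Option 2: at 9.40% the monthly rate is 0.0078333, so the payment is 12,000 × 0.0078333 / (1 − 1.0078333^−60) = €251.44.
Over 20 months: Option 1 costs 20 × €288.64 + €180.00 = €5,952.80; Option 2 costs 20 × €251.44 + €250.00 = €5,278.80.
Option 2 is cheaper by €5,952.80 − €5,278.80 = €674.00.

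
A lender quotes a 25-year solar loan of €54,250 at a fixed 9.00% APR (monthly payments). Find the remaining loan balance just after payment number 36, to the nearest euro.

With monthly rate i = 9%/12 = 0.0075000, the balance after k of n payments is P · [(1+i)^n − (1+i)^k] / [(1+i)^n − 1].
(1+0.0075000)^300 = 9.40841453 and (1+0.0075000)^36 = 1.30864537, so the balance is 54,250 × (9.40841453 − 1.30864537) / (9.40841453 − 1) = €52,258.66.

€52,259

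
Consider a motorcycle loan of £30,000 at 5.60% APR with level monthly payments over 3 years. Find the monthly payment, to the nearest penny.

£907.23

Monthly rate = 5.6%/12 = 0.0046667; payment = 30,000 × 0.0046667 / (1 − (1+0.0046667)^−36) = £907.23.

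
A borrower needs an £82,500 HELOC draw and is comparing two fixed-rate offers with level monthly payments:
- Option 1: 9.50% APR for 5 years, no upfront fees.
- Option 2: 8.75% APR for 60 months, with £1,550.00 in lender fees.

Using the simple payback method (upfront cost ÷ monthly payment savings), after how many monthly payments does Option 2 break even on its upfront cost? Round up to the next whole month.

52 months

Option 1: at 9.50% the monthly rate is 0.0079167, so the payment is 82,500 × 0.0079167 / (1 − 1.0079167^−60) = £1,732.65.
Option 2: at 8.75% the monthly rate is 0.0072917, so the payment is 82,500 × 0.0072917 / (1 − 1.0072917^−60) = £1,702.57.
Monthly savings = £1,732.65 − £1,702.57 = £30.08.
Break-even = £1,550.00 / £30.08 = 51.53 → 52 months.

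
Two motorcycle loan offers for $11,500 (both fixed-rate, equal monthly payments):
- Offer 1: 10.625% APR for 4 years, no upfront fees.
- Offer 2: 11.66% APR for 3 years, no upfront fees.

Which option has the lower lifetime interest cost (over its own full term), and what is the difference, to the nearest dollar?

Offer 1: monthly rate = 10.625%/12 = 0.0088542; payment = 11,500 × 0.0088542 / (1 − (1+0.0088542)^−48) = $295.13.
Total interest on Offer 1 = 48 × $295.13 − $11,500 = $2,666.24.
Offer 2: monthly rate = 11.66%/12 = 0.0097167; payment = 11,500 × 0.0097167 / (1 − (1+0.0097167)^−36) = $380.10.
Total interest on Offer 2 = 36 × $380.10 − $11,500 = $2,183.60.
Offer 2 is lower by $482.64.

Offer 2 by $483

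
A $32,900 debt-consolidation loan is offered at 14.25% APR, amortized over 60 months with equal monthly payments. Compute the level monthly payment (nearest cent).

$769.80

Monthly rate = 14.25%/12 = 0.0118750; payment = 32,900 × 0.0118750 / (1 − (1+0.0118750)^−60) = $769.80.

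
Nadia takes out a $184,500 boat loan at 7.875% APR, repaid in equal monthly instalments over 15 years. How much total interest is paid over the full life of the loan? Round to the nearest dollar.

At 7.875% the monthly rate is 0.0065625, so the payment is 184,500 × 0.0065625 / (1 − 1.0065625^−180) = $1,749.89.
Total paid = 180 × $1,749.89 = $314,980.20; interest = $314,980.20 − $184,500 = $130,480.20.

$130,480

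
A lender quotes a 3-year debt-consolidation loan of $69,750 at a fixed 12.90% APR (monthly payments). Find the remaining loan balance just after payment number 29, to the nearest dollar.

$15,743

With monthly rate i = 12.9%/12 = 0.0107500, the balance after k of n payments is P · [(1+i)^n − (1+i)^k] / [(1+i)^n − 1].
(1+0.0107500)^36 = 1.46951830 and (1+0.0107500)^29 = 1.36354272, so the balance is 69,750 × (1.46951830 − 1.36354272) / (1.46951830 − 1) = $15,743.36.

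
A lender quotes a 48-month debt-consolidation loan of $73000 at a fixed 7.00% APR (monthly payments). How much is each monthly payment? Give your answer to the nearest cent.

At 7.00% the monthly rate is 0.0058333, so the payment is 73,000 × 0.0058333 / (1 − 1.0058333^−48) = $1,748.08.

$1,748.08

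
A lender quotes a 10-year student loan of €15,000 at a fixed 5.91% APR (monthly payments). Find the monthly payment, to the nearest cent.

Monthly rate = 5.91%/12 = 0.0049250; payment = 15,000 × 0.0049250 / (1 − (1+0.0049250)^−120) = €165.85.

€165.85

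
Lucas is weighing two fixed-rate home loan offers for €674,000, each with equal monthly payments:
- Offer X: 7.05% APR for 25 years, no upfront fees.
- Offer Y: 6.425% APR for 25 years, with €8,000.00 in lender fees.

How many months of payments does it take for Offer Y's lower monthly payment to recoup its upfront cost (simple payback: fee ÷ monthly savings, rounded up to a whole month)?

31 months

Offer X: at 7.05% the monthly rate is 0.0058750, so the payment is 674,000 × 0.0058750 / (1 − 1.0058750^−300) = €4,785.21.
Offer Y: monthly rate = 6.425%/12 = 0.0053542; payment = 674,000 × 0.0053542 / (1 − (1+0.0053542)^−300) = €4,519.36.
Monthly savings = €4,785.21 − €4,519.36 = €265.85.
Break-even = €8,000.00 / €265.85 = 30.09 → 31 months.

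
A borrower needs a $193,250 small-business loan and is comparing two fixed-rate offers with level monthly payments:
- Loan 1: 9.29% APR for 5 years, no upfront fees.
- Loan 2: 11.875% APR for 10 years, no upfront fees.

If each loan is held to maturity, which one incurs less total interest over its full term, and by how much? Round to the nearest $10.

Loan 1 by $88,710

Loan 1: at 9.29% the monthly rate is 0.0077417, so the payment is 193,250 × 0.0077417 / (1 − 1.0077417^−60) = $4,038.81.
Total interest on Loan 1 = 60 × $4,038.81 − $193,250 = $49,078.60.
Loan 2: monthly rate = 11.875%/12 = 0.0098958; payment = 193,250 × 0.0098958 / (1 − (1+0.0098958)^−120) = $2,758.63.
Total interest on Loan 2 = 120 × $2,758.63 − $193,250 = $137,785.60.
Loan 1 is lower by $88,707.00.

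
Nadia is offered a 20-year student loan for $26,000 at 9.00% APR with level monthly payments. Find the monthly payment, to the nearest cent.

At 9.00% the monthly rate is 0.0075000, so the payment is 26,000 × 0.0075000 / (1 − 1.0075000^−240) = $233.93.

$233.93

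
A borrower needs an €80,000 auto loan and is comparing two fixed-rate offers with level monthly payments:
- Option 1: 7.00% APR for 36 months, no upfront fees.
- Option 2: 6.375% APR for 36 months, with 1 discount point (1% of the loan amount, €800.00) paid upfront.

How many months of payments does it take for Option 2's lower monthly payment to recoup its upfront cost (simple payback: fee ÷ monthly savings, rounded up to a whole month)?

36 months

Option 1: at 7.00% the monthly rate is 0.0058333, so the payment is 80,000 × 0.0058333 / (1 − 1.0058333^−36) = €2,470.17.
Option 2: at 6.375% the monthly rate is 0.0053125, so the payment is 80,000 × 0.0053125 / (1 − 1.0053125^−36) = €2,447.37.
Monthly savings = €2,470.17 − €2,447.37 = €22.80.
Break-even = €800.00 / €22.80 = 35.09 → 36 months.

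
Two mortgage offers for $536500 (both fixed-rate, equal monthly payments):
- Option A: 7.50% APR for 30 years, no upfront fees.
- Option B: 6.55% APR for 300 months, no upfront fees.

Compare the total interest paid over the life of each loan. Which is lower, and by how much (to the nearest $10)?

Option A: at 7.50% the monthly rate is 0.0062500, so the payment is 536,500 × 0.0062500 / (1 − 1.0062500^−360) = $3,751.29.
Total interest on Option A = 360 × $3,751.29 − $536,500 = $813,964.40.
Option B: at 6.55% the monthly rate is 0.0054583, so the payment is 536,500 × 0.0054583 / (1 − 1.0054583^−300) = $3,639.27.
Total interest on Option B = 300 × $3,639.27 − $536,500 = $555,281.00.
Option B is lower by $258,683.40.

Option B by $258,680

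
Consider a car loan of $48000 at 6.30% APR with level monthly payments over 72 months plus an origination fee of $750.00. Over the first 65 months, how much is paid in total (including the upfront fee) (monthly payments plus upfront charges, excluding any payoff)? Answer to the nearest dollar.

$52,900

At 6.30% the monthly rate is 0.0052500, so the payment is 48,000 × 0.0052500 / (1 − 1.0052500^−72) = $802.31.
Total outlay = 65 × $802.31 + $750.00 = $52,900.15.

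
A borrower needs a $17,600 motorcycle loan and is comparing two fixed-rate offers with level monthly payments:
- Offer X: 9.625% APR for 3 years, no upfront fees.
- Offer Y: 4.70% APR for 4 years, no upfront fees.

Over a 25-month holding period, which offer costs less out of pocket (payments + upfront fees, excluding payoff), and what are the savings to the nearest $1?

Offer Y by $4,047

Offer X: monthly rate = 9.625%/12 = 0.0080208; payment = 17,600 × 0.0080208 / (1 − (1+0.0080208)^−36) = $564.81.
Offer Y: monthly rate = 4.7%/12 = 0.0039167; payment = 17,600 × 0.0039167 / (1 − (1+0.0039167)^−48) = $402.93.
Over 25 months: Offer X costs 25 × $564.81 = $14,120.25; Offer Y costs 25 × $402.93 = $10,073.25.
Offer Y is cheaper by $14,120.25 − $10,073.25 = $4,047.00.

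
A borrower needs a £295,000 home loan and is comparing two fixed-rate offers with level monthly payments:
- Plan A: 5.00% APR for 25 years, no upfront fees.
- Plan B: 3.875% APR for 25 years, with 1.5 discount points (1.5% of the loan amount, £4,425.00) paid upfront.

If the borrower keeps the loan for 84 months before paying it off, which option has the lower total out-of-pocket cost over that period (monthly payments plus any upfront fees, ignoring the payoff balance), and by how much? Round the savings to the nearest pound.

Plan A: at 5.00% the monthly rate is 0.0041667, so the payment is 295,000 × 0.0041667 / (1 − 1.0041667^−300) = £1,724.54.
Plan B: at 3.875% the monthly rate is 0.0032292, so the payment is 295,000 × 0.0032292 / (1 − 1.0032292^−300) = £1,536.83.
Over 84 months: Plan A costs 84 × £1,724.54 = £144,861.36; Plan B costs 84 × £1,536.83 + £4,425.00 = £133,518.72.
Plan B is cheaper by £144,861.36 − £133,518.72 = £11,342.64.

Plan B by £11,343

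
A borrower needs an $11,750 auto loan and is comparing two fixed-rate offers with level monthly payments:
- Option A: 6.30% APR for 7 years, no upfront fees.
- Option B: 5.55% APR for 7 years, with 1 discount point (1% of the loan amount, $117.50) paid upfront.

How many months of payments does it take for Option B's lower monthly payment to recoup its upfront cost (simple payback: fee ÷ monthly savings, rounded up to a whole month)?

28 months

Option A: monthly rate = 6.3%/12 = 0.0052500; payment = 11,750 × 0.0052500 / (1 − (1+0.0052500)^−84) = $173.35.
Option B: at 5.55% the monthly rate is 0.0046250, so the payment is 11,750 × 0.0046250 / (1 − 1.0046250^−84) = $169.13.
Monthly savings = $173.35 − $169.13 = $4.22.
Break-even = $117.50 / $4.22 = 27.84 → 28 months.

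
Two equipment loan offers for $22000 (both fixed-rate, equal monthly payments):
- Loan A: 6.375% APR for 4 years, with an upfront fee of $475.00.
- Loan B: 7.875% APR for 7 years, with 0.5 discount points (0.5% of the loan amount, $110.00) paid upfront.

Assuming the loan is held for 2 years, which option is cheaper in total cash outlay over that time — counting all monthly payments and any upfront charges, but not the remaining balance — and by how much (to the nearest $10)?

Loan B by $4,660

Loan A: monthly rate = 6.375%/12 = 0.0053125; payment = 22,000 × 0.0053125 / (1 − (1+0.0053125)^−48) = $520.46.
Loan B: at 7.875% the monthly rate is 0.0065625, so the payment is 22,000 × 0.0065625 / (1 − 1.0065625^−84) = $341.53.
Over 24 months: Loan A costs 24 × $520.46 + $475.00 = $12,966.04; Loan B costs 24 × $341.53 + $110.00 = $8,306.72.
Loan B is cheaper by $12,966.04 − $8,306.72 = $4,659.32.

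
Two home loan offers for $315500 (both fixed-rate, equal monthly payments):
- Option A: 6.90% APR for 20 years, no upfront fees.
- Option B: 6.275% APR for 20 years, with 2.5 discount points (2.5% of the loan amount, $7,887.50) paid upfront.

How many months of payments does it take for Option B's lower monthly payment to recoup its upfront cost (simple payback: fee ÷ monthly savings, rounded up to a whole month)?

Option A: monthly rate = 6.9%/12 = 0.0057500; payment = 315,500 × 0.0057500 / (1 − (1+0.0057500)^−240) = $2,427.17.
Option B: at 6.275% the monthly rate is 0.0052292, so the payment is 315,500 × 0.0052292 / (1 − 1.0052292^−240) = $2,310.68.
Monthly savings = $2,427.17 − $2,310.68 = $116.49.
Break-even = $7,887.50 / $116.49 = 67.71 → 68 months.

68 months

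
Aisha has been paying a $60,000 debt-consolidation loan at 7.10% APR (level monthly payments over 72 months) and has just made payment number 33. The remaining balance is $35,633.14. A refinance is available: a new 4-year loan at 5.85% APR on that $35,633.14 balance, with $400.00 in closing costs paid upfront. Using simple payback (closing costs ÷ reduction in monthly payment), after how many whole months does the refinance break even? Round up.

3 months

Current payment = 60,000 × 7.1%/12 / (1 − (1+0.0059167)^−72) = $1,025.82.
Refinanced payment = 35,633.14 × 0.0048750 / (1 − (1+0.0048750)^−48) = $834.40.
Monthly savings = $1,025.82 − $834.40 = $191.42.
Break-even = $400.00 / $191.42 = 2.09 → 3 months.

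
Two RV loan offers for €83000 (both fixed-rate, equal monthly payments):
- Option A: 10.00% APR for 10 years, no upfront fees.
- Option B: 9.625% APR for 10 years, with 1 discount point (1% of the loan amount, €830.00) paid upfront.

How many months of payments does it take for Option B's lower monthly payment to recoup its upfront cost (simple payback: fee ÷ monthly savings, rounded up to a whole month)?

49 months

Option A: at 10.00% the monthly rate is 0.0083333, so the payment is 83,000 × 0.0083333 / (1 − 1.0083333^−120) = €1,096.85.
Option B: at 9.625% the monthly rate is 0.0080208, so the payment is 83,000 × 0.0080208 / (1 − 1.0080208^−120) = €1,079.69.
Monthly savings = €1,096.85 − €1,079.69 = €17.16.
Break-even = €830.00 / €17.16 = 48.37 → 49 months.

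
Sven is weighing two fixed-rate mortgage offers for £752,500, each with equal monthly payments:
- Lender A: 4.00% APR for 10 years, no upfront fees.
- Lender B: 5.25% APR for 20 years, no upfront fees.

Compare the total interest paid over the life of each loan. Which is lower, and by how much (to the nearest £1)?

Lender A: at 4.00% the monthly rate is 0.0033333, so the payment is 752,500 × 0.0033333 / (1 − 1.0033333^−120) = £7,618.70.
Total interest on Lender A = 120 × £7,618.70 − £752,500 = £161,744.00.
Lender B: at 5.25% the monthly rate is 0.0043750, so the payment is 752,500 × 0.0043750 / (1 − 1.0043750^−240) = £5,070.68.
Total interest on Lender B = 240 × £5,070.68 − £752,500 = £464,463.20.
Lender A is lower by £302,719.20.

Lender A by £302,719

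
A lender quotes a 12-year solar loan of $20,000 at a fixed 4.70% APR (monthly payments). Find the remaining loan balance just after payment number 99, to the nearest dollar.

$7,495

With monthly rate i = 4.7%/12 = 0.0039167, the balance after k of n payments is P · [(1+i)^n − (1+i)^k] / [(1+i)^n − 1].
(1+0.0039167)^144 = 1.75575397 and (1+0.0039167)^99 = 1.47254564, so the balance is 20,000 × (1.75575397 − 1.47254564) / (1.75575397 − 1) = $7,494.72.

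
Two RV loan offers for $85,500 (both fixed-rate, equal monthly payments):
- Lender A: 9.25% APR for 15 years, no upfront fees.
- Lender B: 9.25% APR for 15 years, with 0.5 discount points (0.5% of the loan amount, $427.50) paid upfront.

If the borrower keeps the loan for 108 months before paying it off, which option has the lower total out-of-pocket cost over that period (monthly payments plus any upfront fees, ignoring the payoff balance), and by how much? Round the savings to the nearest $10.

Lender A by $430

Lender A: monthly rate = 9.25%/12 = 0.0077083; payment = 85,500 × 0.0077083 / (1 − (1+0.0077083)^−180) = $879.96.
Lender B: at 9.25% the monthly rate is 0.0077083, so the payment is 85,500 × 0.0077083 / (1 − 1.0077083^−180) = $879.96.
Over 108 months: Lender A costs 108 × $879.96 = $95,035.68; Lender B costs 108 × $879.96 + $427.50 = $95,463.18.
Lender A is cheaper by $95,463.18 − $95,035.68 = $427.50.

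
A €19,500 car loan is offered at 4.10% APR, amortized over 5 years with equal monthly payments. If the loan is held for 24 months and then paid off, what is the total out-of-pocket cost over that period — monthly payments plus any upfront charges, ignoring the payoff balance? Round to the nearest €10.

€8,640

At 4.10% the monthly rate is 0.0034167, so the payment is 19,500 × 0.0034167 / (1 − 1.0034167^−60) = €360.00.
Total outlay = 24 × €360.00 = €8,640.00.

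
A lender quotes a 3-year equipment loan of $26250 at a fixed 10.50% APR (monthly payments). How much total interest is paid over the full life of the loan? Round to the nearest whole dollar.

$4,465

Monthly rate = 10.5%/12 = 0.0087500; payment = 26,250 × 0.0087500 / (1 − (1+0.0087500)^−36) = $853.19.
Total paid = 36 × $853.19 = $30,714.84; interest = $30,714.84 − $26,250 = $4,464.84.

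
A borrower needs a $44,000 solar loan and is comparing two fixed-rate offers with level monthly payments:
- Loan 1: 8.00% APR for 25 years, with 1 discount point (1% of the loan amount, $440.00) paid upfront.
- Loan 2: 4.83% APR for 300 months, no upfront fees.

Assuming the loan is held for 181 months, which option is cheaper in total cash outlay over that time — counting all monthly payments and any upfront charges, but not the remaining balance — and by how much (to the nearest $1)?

Loan 1: monthly rate = 8%/12 = 0.0066667; payment = 44,000 × 0.0066667 / (1 − (1+0.0066667)^−300) = $339.60.
Loan 2: at 4.83% the monthly rate is 0.0040250, so the payment is 44,000 × 0.0040250 / (1 − 1.0040250^−300) = $252.88.
Over 181 months: Loan 1 costs 181 × $339.60 + $440.00 = $61,907.60; Loan 2 costs 181 × $252.88 = $45,771.28.
Loan 2 is cheaper by $61,907.60 − $45,771.28 = $16,136.32.

Loan 2 by $16,136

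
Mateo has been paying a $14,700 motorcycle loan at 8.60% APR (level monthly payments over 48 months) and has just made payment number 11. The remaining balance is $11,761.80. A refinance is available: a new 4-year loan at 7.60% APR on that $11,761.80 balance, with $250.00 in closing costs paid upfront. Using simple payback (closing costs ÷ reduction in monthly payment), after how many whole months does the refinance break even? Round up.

Current payment = 14,700 × 8.6%/12 / (1 − (1+0.0071667)^−48) = $363.02.
Refinanced payment = 11,761.80 × 0.0063333 / (1 − (1+0.0063333)^−48) = $284.94.
Monthly savings = $363.02 − $284.94 = $78.08.
Break-even = $250.00 / $78.08 = 3.20 → 4 months.

4 months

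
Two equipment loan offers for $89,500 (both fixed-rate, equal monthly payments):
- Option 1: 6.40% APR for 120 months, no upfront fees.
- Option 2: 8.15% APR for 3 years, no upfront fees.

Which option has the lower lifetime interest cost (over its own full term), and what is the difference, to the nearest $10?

Option 1: monthly rate = 6.4%/12 = 0.0053333; payment = 89,500 × 0.0053333 / (1 − (1+0.0053333)^−120) = $1,011.71.
Total interest on Option 1 = 120 × $1,011.71 − $89,500 = $31,905.20.
Option 2: monthly rate = 8.15%/12 = 0.0067917; payment = 89,500 × 0.0067917 / (1 − (1+0.0067917)^−36) = $2,810.80.
Total interest on Option 2 = 36 × $2,810.80 − $89,500 = $11,688.80.
Option 2 is lower by $20,216.40.

Option 2 by $20,220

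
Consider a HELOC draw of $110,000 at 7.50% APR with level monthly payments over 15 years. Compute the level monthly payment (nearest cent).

Monthly rate = 7.5%/12 = 0.0062500; payment = 110,000 × 0.0062500 / (1 − (1+0.0062500)^−180) = $1,019.71.

$1,019.71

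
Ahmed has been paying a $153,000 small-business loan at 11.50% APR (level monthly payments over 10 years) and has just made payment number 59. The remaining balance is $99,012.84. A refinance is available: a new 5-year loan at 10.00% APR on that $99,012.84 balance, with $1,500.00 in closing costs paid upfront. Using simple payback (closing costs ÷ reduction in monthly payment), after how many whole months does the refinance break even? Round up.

Current payment = 153,000 × 11.5%/12 / (1 − (1+0.0095833)^−120) = $2,151.11.
Refinanced payment = 99,012.84 × 0.0083333 / (1 − (1+0.0083333)^−60) = $2,103.73.
Monthly savings = $2,151.11 − $2,103.73 = $47.38.
Break-even = $1,500.00 / $47.38 = 31.66 → 32 months.

32 months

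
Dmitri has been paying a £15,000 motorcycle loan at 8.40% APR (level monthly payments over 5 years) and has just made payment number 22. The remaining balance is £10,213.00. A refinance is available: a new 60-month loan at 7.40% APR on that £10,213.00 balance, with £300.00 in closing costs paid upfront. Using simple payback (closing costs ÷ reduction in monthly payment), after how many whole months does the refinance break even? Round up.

3 months

Current payment = 15,000 × 8.4%/12 / (1 − (1+0.0070000)^−60) = £307.03.
Refinanced payment = 10,213.00 × 0.0061667 / (1 − (1+0.0061667)^−60) = £204.16.
Monthly savings = £307.03 − £204.16 = £102.87.
Break-even = £300.00 / £102.87 = 2.92 → 3 months.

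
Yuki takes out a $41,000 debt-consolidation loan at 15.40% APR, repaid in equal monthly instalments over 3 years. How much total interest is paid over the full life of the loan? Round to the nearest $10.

$10,460

At 15.40% the monthly rate is 0.0128333, so the payment is 41,000 × 0.0128333 / (1 − 1.0128333^−36) = $1,429.32.
Total paid = 36 × $1,429.32 = $51,455.52; interest = $51,455.52 − $41,000 = $10,455.52.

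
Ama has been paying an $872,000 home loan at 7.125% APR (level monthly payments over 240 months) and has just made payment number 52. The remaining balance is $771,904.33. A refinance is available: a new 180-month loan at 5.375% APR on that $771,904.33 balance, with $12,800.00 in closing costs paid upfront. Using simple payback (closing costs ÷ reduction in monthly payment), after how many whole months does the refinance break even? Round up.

Current payment = 872,000 × 7.125%/12 / (1 − (1+0.0059375)^−240) = $6,826.19.
Refinanced payment = 771,904.33 × 0.0044792 / (1 − (1+0.0044792)^−180) = $6,256.02.
Monthly savings = $6,826.19 − $6,256.02 = $570.17.
Break-even = $12,800.00 / $570.17 = 22.45 → 23 months.

23 months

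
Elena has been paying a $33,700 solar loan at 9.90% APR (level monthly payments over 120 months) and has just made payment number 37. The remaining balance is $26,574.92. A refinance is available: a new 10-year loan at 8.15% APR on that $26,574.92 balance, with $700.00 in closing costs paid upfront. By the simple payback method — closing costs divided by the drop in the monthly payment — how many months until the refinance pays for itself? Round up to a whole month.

Current payment = 33,700 × 9.9%/12 / (1 − (1+0.0082500)^−120) = $443.48.
Refinanced payment = 26,574.92 × 0.0067917 / (1 − (1+0.0067917)^−120) = $324.54.
Monthly savings = $443.48 − $324.54 = $118.94.
Break-even = $700.00 / $118.94 = 5.89 → 6 months.

6 months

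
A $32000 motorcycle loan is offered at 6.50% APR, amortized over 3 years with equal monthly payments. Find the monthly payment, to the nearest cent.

At 6.50% the monthly rate is 0.0054167, so the payment is 32,000 × 0.0054167 / (1 − 1.0054167^−36) = $980.77.

$980.77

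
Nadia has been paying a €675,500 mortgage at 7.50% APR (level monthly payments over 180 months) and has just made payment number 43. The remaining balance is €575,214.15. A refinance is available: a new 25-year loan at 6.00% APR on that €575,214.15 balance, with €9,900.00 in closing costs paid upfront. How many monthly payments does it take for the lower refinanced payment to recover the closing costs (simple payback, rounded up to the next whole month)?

Current payment = 675,500 × 7.5%/12 / (1 − (1+0.0062500)^−180) = €6,261.97.
Refinanced payment = 575,214.15 × 0.0050000 / (1 − (1+0.0050000)^−300) = €3,706.11.
Monthly savings = €6,261.97 − €3,706.11 = €2,555.86.
Break-even = €9,900.00 / €2,555.86 = 3.87 → 4 months.

4 months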